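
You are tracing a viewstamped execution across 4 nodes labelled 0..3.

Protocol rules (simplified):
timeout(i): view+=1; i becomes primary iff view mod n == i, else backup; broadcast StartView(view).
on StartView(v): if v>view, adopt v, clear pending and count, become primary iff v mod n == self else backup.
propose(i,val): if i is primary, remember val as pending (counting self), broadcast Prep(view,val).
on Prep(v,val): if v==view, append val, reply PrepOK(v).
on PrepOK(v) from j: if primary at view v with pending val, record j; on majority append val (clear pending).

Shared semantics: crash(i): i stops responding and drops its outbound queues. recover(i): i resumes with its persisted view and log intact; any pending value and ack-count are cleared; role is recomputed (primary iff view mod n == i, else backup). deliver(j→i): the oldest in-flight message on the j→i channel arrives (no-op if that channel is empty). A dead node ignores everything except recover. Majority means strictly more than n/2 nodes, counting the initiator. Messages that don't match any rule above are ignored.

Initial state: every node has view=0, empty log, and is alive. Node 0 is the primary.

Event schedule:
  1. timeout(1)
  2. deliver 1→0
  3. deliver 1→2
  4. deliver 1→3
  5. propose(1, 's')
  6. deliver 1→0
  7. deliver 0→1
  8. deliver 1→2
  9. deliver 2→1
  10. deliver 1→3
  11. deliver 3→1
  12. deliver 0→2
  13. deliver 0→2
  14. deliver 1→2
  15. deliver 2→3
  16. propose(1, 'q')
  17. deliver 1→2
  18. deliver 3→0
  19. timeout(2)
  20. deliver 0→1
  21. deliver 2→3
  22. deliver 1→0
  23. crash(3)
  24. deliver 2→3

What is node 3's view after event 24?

after 1 — timeout(1): n1:prim/v1/[-]
after 2 — deliver 1→0: n0:back/v1/[-]
after 3 — deliver 1→2: n2:back/v1/[-]
after 4 — deliver 1→3: n3:back/v1/[-]
after 5 — propose(1,'s'): ·
after 6 — deliver 1→0: n0:back/v1/[s]
after 7 — deliver 0→1: ·
after 8 — deliver 1→2: n2:back/v1/[s]
after 9 — deliver 2→1: n1:prim/v1/[s]
after 10 — deliver 1→3: n3:back/v1/[s]
after 11 — deliver 3→1: ·
after 12 — deliver 0→2: ·
after 13 — deliver 0→2: ·
after 14 — deliver 1→2: ·
after 15 — deliver 2→3: ·
after 16 — propose(1,'q'): ·
after 17 — deliver 1→2: n2:back/v1/[s,q]
after 18 — deliver 3→0: ·
after 19 — timeout(2): n2:prim/v2/[s,q]
after 20 — deliver 0→1: ·
after 21 — deliver 2→3: n3:back/v2/[s]
after 22 — deliver 1→0: n0:back/v1/[s,q]
after 23 — crash(3): n3:✗back/v2/[s]
after 24 — deliver 2→3: ·

2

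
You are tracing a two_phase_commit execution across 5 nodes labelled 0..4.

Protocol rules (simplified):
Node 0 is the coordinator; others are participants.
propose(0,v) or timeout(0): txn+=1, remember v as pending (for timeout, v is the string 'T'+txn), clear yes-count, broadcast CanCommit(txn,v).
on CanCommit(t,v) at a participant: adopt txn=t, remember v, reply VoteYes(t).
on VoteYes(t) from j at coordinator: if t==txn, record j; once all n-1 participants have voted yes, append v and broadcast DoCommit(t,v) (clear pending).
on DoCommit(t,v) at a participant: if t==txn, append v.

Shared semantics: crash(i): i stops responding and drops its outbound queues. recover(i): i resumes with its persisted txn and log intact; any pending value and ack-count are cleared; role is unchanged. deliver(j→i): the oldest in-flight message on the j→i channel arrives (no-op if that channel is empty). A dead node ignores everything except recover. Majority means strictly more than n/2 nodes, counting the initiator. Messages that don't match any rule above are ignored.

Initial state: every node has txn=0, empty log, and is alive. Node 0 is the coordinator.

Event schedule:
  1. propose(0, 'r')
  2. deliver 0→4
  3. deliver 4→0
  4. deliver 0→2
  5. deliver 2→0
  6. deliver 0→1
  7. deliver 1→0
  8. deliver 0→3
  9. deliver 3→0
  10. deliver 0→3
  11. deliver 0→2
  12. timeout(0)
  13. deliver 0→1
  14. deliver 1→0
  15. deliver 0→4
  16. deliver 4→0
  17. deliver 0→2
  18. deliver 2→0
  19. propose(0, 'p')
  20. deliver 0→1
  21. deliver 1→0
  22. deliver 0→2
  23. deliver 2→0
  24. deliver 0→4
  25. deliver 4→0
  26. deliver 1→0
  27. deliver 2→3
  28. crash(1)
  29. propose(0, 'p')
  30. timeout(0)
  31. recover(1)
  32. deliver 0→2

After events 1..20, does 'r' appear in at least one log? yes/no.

yes

1. propose(0,'r'):  <0:coor t1 ->
2. deliver 0→4:  <4:part t1 ->
3. deliver 4→0:  nop
4. deliver 0→2:  <2:part t1 ->
5. deliver 2→0:  nop
6. deliver 0→1:  <1:part t1 ->
7. deliver 1→0:  nop
8. deliver 0→3:  <3:part t1 ->
9. deliver 3→0:  <0:coor t1 r>
10. deliver 0→3:  <3:part t1 r>
11. deliver 0→2:  <2:part t1 r>
12. timeout(0):  <0:coor t2 r>
13. deliver 0→1:  <1:part t1 r>
14. deliver 1→0:  nop
15. deliver 0→4:  <4:part t1 r>
16. deliver 4→0:  nop
17. deliver 0→2:  <2:part t2 r>
18. deliver 2→0:  nop
19. propose(0,'p'):  <0:coor t3 r>
20. deliver 0→1:  <1:part t2 r>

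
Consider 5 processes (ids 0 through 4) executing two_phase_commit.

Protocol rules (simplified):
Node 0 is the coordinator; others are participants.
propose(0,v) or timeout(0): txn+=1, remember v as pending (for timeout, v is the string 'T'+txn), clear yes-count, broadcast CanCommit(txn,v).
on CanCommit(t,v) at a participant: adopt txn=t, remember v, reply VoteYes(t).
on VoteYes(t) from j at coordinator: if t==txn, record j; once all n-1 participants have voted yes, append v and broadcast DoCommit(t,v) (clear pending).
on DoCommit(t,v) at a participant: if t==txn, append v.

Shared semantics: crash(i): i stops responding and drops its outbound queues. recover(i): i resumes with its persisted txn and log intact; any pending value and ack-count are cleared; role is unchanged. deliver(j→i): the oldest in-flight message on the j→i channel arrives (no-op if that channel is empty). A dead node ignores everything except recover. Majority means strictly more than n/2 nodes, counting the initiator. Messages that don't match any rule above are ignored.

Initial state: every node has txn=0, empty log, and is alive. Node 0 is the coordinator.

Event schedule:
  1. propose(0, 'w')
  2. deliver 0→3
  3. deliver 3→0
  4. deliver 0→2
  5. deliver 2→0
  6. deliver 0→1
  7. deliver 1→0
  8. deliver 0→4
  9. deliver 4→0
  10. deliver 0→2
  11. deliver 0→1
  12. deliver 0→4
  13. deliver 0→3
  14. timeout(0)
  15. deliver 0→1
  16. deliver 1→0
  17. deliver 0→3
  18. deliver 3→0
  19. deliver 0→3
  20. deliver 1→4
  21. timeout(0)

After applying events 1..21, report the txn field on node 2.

1

step 1 propose(0,'w'): 0={coor,t=1,log=-}
step 2 deliver 0→3: 3={part,t=1,log=-}
step 3 deliver 3→0: —
step 4 deliver 0→2: 2={part,t=1,log=-}
step 5 deliver 2→0: —
step 6 deliver 0→1: 1={part,t=1,log=-}
step 7 deliver 1→0: —
step 8 deliver 0→4: 4={part,t=1,log=-}
step 9 deliver 4→0: 0={coor,t=1,log=w}
step 10 deliver 0→2: 2={part,t=1,log=w}
step 11 deliver 0→1: 1={part,t=1,log=w}
step 12 deliver 0→4: 4={part,t=1,log=w}
step 13 deliver 0→3: 3={part,t=1,log=w}
step 14 timeout(0): 0={coor,t=2,log=w}
step 15 deliver 0→1: 1={part,t=2,log=w}
step 16 deliver 1→0: —
step 17 deliver 0→3: 3={part,t=2,log=w}
step 18 deliver 3→0: —
step 19 deliver 0→3: —
step 20 deliver 1→4: —
step 21 timeout(0): 0={coor,t=3,log=w}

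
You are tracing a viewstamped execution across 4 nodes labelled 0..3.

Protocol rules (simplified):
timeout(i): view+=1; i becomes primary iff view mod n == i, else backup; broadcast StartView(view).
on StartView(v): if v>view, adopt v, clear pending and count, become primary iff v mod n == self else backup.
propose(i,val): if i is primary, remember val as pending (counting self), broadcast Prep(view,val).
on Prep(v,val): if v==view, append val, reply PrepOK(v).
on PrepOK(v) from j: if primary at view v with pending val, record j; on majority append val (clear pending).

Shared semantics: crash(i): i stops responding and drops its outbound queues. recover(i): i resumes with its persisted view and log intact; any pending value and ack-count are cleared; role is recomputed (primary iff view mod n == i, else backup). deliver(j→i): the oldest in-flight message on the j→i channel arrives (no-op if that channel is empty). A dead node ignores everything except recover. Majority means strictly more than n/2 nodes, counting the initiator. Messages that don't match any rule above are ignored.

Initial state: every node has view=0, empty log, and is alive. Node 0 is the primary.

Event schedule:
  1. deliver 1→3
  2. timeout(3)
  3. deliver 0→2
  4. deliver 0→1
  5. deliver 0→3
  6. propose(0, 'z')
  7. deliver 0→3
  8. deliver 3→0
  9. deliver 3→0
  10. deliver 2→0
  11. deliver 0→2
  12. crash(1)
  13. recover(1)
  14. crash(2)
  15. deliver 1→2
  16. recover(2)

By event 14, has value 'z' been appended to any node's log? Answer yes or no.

yes

e1 deliver 1→3: ·
e2 timeout(3): 3[back,v=1,-]
e3 deliver 0→2: ·
e4 deliver 0→1: ·
e5 deliver 0→3: ·
e6 propose(0,'z'): ·
e7 deliver 0→3: ·
e8 deliver 3→0: 0[back,v=1,-]
e9 deliver 3→0: ·
e10 deliver 2→0: ·
e11 deliver 0→2: 2[back,v=0,z]
e12 crash(1): 1[✗back,v=0,-]
e13 recover(1): 1[back,v=0,-]
e14 crash(2): 2[✗back,v=0,z]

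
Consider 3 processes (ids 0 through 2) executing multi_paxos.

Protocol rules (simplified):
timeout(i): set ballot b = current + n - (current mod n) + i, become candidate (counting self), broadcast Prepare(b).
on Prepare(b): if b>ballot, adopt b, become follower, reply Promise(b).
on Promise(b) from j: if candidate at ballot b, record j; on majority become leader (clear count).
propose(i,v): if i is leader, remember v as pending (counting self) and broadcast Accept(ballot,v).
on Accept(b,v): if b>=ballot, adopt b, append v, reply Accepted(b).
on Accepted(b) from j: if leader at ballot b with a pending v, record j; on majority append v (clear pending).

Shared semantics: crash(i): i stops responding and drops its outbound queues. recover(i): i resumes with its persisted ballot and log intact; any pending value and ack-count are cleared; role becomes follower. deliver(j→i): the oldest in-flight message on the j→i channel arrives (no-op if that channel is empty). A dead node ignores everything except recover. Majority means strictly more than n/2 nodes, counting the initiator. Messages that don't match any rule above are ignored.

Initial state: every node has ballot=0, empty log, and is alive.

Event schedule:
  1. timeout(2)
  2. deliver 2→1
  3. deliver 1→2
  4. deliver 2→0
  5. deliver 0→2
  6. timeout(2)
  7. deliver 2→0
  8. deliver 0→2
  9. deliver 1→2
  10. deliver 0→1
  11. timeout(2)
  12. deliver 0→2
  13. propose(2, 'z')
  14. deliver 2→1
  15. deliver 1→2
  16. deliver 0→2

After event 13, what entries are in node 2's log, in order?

e1 timeout(2): 2[cand,b=5,-]
e2 deliver 2→1: 1[foll,b=5,-]
e3 deliver 1→2: 2[lead,b=5,-]
e4 deliver 2→0: 0[foll,b=5,-]
e5 deliver 0→2: ·
e6 timeout(2): 2[cand,b=8,-]
e7 deliver 2→0: 0[foll,b=8,-]
e8 deliver 0→2: 2[lead,b=8,-]
e9 deliver 1→2: ·
e10 deliver 0→1: ·
e11 timeout(2): 2[cand,b=11,-]
e12 deliver 0→2: ·
e13 propose(2,'z'): ·

empty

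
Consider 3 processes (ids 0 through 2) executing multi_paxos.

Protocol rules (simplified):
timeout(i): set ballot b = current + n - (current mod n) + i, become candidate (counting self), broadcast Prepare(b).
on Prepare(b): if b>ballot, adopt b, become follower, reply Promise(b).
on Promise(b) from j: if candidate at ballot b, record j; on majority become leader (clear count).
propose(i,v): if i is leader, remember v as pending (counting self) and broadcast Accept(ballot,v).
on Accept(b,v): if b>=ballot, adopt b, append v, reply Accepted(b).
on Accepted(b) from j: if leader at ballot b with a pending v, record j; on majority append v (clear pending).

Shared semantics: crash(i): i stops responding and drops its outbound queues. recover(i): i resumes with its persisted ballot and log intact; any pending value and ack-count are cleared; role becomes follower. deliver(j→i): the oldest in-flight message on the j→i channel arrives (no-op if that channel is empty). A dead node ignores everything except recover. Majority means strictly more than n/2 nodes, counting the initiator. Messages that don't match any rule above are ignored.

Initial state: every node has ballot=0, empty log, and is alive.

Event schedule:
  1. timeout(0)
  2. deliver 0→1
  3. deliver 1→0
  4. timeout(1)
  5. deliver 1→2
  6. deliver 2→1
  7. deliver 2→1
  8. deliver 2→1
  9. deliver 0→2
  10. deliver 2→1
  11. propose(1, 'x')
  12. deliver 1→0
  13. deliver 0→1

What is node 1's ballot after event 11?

7

after 1 — timeout(0): n0:cand/b3/[-]
after 2 — deliver 0→1: n1:foll/b3/[-]
after 3 — deliver 1→0: n0:lead/b3/[-]
after 4 — timeout(1): n1:cand/b7/[-]
after 5 — deliver 1→2: n2:foll/b7/[-]
after 6 — deliver 2→1: n1:lead/b7/[-]
after 7 — deliver 2→1: ·
after 8 — deliver 2→1: ·
after 9 — deliver 0→2: ·
after 10 — deliver 2→1: ·
after 11 — propose(1,'x'): ·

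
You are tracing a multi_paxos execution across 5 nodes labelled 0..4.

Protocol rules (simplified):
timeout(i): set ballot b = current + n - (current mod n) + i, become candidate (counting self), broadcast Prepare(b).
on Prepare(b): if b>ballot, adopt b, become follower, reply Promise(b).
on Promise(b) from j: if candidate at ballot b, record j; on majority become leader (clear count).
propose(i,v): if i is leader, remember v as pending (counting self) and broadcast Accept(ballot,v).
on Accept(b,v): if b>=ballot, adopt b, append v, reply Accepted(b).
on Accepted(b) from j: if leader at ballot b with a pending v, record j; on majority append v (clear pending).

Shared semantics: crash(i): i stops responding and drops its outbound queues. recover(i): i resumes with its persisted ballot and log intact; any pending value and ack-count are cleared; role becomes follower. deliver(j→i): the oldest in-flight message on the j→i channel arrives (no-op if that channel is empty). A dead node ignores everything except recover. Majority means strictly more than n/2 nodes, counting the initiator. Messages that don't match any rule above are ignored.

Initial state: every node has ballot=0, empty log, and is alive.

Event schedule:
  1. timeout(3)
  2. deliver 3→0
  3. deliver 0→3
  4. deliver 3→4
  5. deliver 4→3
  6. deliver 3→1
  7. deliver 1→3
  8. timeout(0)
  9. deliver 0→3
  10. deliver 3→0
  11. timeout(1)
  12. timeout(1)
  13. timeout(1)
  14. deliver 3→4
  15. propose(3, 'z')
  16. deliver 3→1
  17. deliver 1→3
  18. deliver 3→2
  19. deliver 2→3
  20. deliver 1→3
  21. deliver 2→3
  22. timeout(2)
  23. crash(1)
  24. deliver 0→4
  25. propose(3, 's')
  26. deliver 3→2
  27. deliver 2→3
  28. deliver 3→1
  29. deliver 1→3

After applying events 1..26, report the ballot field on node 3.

16

e1 timeout(3): 3[cand,b=8,-]
e2 deliver 3→0: 0[foll,b=8,-]
e3 deliver 0→3: ·
e4 deliver 3→4: 4[foll,b=8,-]
e5 deliver 4→3: 3[lead,b=8,-]
e6 deliver 3→1: 1[foll,b=8,-]
e7 deliver 1→3: ·
e8 timeout(0): 0[cand,b=10,-]
e9 deliver 0→3: 3[foll,b=10,-]
e10 deliver 3→0: ·
e11 timeout(1): 1[cand,b=11,-]
e12 timeout(1): 1[cand,b=16,-]
e13 timeout(1): 1[cand,b=21,-]
e14 deliver 3→4: ·
e15 propose(3,'z'): ·
e16 deliver 3→1: ·
e17 deliver 1→3: 3[foll,b=11,-]
e18 deliver 3→2: 2[foll,b=8,-]
e19 deliver 2→3: ·
e20 deliver 1→3: 3[foll,b=16,-]
e21 deliver 2→3: ·
e22 timeout(2): 2[cand,b=12,-]
e23 crash(1): 1[✗cand,b=21,-]
e24 deliver 0→4: 4[foll,b=10,-]
e25 propose(3,'s'): ·
e26 deliver 3→2: ·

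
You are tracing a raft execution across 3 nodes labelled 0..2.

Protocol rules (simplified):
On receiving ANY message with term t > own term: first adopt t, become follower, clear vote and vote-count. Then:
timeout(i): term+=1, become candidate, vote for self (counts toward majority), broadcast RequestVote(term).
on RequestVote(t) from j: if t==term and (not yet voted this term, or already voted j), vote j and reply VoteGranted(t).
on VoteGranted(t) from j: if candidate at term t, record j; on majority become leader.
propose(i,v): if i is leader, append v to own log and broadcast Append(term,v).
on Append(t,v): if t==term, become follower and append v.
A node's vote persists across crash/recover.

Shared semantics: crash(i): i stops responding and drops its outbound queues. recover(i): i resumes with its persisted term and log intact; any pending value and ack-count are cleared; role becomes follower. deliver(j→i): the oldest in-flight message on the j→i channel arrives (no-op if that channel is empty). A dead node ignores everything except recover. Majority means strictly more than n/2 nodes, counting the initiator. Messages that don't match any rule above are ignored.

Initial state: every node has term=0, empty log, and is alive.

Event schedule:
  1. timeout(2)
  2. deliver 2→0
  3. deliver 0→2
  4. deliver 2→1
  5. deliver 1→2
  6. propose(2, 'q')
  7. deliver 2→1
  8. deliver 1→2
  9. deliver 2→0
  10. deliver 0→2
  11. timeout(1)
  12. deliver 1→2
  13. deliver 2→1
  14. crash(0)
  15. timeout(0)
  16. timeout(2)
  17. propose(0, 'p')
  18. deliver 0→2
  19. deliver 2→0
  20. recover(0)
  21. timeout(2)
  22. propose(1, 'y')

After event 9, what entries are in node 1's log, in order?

q

step 1 timeout(2): 2={cand,t=1,log=-}
step 2 deliver 2→0: 0={foll,t=1,log=-}
step 3 deliver 0→2: 2={lead,t=1,log=-}
step 4 deliver 2→1: 1={foll,t=1,log=-}
step 5 deliver 1→2: —
step 6 propose(2,'q'): 2={lead,t=1,log=q}
step 7 deliver 2→1: 1={foll,t=1,log=q}
step 8 deliver 1→2: —
step 9 deliver 2→0: 0={foll,t=1,log=q}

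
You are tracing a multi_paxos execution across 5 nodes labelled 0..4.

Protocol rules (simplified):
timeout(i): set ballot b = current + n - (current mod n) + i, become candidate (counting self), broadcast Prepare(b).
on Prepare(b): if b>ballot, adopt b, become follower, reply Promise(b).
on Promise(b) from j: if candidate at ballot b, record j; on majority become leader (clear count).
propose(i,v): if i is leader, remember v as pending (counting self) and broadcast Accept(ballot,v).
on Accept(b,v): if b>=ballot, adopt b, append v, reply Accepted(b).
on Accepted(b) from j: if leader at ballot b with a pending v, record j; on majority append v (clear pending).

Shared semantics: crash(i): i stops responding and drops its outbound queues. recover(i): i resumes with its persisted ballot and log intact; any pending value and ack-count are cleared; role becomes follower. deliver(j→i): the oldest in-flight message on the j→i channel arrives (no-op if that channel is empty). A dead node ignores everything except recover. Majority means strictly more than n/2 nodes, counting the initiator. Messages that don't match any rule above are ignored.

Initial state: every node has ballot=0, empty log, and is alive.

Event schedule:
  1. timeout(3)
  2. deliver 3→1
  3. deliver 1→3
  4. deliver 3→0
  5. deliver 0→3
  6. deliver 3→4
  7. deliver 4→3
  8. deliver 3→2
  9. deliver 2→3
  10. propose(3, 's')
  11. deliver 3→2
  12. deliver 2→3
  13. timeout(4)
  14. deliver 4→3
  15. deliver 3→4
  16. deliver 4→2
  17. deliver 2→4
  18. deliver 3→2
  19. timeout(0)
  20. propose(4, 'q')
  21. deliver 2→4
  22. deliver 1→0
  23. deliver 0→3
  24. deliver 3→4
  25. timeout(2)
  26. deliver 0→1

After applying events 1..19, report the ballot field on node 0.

10

[1] timeout(3) → N3(cand b8 [-])
[2] deliver 3→1 → N1(foll b8 [-])
[3] deliver 1→3 → ∅
[4] deliver 3→0 → N0(foll b8 [-])
[5] deliver 0→3 → N3(lead b8 [-])
[6] deliver 3→4 → N4(foll b8 [-])
[7] deliver 4→3 → ∅
[8] deliver 3→2 → N2(foll b8 [-])
[9] deliver 2→3 → ∅
[10] propose(3,'s') → ∅
[11] deliver 3→2 → N2(foll b8 [s])
[12] deliver 2→3 → ∅
[13] timeout(4) → N4(cand b14 [-])
[14] deliver 4→3 → N3(foll b14 [-])
[15] deliver 3→4 → ∅
[16] deliver 4→2 → N2(foll b14 [s])
[17] deliver 2→4 → ∅
[18] deliver 3→2 → ∅
[19] timeout(0) → N0(cand b10 [-])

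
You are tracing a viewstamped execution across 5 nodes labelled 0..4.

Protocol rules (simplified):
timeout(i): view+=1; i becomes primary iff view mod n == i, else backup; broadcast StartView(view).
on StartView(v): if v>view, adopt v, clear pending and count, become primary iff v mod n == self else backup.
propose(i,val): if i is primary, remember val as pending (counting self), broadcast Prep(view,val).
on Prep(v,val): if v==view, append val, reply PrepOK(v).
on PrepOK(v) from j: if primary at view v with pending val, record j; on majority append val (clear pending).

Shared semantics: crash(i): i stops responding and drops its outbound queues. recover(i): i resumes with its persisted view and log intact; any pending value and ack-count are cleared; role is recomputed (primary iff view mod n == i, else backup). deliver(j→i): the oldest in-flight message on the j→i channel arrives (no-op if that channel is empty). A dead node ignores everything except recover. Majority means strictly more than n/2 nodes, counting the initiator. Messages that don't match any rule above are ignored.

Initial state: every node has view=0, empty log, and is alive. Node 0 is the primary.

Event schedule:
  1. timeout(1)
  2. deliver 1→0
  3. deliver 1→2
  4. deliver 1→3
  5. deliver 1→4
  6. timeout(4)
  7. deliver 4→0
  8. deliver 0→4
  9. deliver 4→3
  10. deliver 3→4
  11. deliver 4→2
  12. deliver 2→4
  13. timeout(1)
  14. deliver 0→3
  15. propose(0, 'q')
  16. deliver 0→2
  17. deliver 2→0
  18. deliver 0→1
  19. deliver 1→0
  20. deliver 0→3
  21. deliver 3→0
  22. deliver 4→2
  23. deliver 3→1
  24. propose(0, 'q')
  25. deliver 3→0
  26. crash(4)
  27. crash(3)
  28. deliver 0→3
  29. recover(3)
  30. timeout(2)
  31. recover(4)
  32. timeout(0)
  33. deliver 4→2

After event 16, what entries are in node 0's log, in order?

empty

after 1 — timeout(1): n1:prim/v1/[-]
after 2 — deliver 1→0: n0:back/v1/[-]
after 3 — deliver 1→2: n2:back/v1/[-]
after 4 — deliver 1→3: n3:back/v1/[-]
after 5 — deliver 1→4: n4:back/v1/[-]
after 6 — timeout(4): n4:back/v2/[-]
after 7 — deliver 4→0: n0:back/v2/[-]
after 8 — deliver 0→4: ·
after 9 — deliver 4→3: n3:back/v2/[-]
after 10 — deliver 3→4: ·
after 11 — deliver 4→2: n2:prim/v2/[-]
after 12 — deliver 2→4: ·
after 13 — timeout(1): n1:back/v2/[-]
after 14 — deliver 0→3: ·
after 15 — propose(0,'q'): ·
after 16 — deliver 0→2: ·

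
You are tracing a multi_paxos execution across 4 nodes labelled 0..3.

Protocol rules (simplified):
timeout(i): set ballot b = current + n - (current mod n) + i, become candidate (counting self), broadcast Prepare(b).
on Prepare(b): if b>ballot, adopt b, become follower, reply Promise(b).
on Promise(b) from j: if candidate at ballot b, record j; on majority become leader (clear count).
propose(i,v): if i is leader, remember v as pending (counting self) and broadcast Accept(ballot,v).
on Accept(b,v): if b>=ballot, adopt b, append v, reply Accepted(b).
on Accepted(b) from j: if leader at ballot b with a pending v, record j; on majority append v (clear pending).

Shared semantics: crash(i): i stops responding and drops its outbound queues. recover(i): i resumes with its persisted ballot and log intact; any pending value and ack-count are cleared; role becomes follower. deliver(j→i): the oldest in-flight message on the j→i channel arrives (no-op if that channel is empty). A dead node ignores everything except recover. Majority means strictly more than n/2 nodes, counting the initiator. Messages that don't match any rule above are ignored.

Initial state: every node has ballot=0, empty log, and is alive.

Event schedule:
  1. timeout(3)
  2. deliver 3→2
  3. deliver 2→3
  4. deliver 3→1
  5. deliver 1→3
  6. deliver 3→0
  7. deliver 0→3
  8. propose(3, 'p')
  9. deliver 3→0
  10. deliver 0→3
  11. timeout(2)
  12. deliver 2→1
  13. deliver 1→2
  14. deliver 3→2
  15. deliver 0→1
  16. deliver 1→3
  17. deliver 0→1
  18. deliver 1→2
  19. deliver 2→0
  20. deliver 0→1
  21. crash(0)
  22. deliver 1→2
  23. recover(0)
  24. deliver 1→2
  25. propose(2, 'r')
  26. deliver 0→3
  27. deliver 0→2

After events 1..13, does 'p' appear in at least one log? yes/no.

yes

1. timeout(3):  <3:cand b7 ->
2. deliver 3→2:  <2:foll b7 ->
3. deliver 2→3:  nop
4. deliver 3→1:  <1:foll b7 ->
5. deliver 1→3:  <3:lead b7 ->
6. deliver 3→0:  <0:foll b7 ->
7. deliver 0→3:  nop
8. propose(3,'p'):  nop
9. deliver 3→0:  <0:foll b7 p>
10. deliver 0→3:  nop
11. timeout(2):  <2:cand b10 ->
12. deliver 2→1:  <1:foll b10 ->
13. deliver 1→2:  nop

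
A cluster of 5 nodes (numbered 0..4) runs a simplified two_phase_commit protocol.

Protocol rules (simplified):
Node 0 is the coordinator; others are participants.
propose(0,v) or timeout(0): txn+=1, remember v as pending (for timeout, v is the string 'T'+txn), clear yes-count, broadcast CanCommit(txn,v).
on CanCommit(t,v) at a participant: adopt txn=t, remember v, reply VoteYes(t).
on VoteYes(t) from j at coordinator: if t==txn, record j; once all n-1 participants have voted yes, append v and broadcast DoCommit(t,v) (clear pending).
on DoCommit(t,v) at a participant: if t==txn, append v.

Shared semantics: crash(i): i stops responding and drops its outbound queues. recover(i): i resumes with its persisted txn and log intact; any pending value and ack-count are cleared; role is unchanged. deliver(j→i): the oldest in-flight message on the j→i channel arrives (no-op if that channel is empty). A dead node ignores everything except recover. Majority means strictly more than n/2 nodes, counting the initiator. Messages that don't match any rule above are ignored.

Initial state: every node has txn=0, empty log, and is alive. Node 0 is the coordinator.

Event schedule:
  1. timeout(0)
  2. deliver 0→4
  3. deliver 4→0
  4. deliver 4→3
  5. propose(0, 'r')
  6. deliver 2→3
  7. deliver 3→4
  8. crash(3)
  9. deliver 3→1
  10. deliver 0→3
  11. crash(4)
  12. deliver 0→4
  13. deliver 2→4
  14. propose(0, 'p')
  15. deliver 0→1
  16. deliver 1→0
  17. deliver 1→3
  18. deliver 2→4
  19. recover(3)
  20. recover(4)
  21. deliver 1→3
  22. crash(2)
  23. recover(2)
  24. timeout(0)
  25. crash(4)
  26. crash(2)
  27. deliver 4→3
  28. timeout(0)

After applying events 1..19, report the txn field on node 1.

step 1 timeout(0): 0={coor,t=1,log=-}
step 2 deliver 0→4: 4={part,t=1,log=-}
step 3 deliver 4→0: —
step 4 deliver 4→3: —
step 5 propose(0,'r'): 0={coor,t=2,log=-}
step 6 deliver 2→3: —
step 7 deliver 3→4: —
step 8 crash(3): 3={✗part,t=0,log=-}
step 9 deliver 3→1: —
step 10 deliver 0→3: —
step 11 crash(4): 4={✗part,t=1,log=-}
step 12 deliver 0→4: —
step 13 deliver 2→4: —
step 14 propose(0,'p'): 0={coor,t=3,log=-}
step 15 deliver 0→1: 1={part,t=1,log=-}
step 16 deliver 1→0: —
step 17 deliver 1→3: —
step 18 deliver 2→4: —
step 19 recover(3): 3={part,t=0,log=-}

1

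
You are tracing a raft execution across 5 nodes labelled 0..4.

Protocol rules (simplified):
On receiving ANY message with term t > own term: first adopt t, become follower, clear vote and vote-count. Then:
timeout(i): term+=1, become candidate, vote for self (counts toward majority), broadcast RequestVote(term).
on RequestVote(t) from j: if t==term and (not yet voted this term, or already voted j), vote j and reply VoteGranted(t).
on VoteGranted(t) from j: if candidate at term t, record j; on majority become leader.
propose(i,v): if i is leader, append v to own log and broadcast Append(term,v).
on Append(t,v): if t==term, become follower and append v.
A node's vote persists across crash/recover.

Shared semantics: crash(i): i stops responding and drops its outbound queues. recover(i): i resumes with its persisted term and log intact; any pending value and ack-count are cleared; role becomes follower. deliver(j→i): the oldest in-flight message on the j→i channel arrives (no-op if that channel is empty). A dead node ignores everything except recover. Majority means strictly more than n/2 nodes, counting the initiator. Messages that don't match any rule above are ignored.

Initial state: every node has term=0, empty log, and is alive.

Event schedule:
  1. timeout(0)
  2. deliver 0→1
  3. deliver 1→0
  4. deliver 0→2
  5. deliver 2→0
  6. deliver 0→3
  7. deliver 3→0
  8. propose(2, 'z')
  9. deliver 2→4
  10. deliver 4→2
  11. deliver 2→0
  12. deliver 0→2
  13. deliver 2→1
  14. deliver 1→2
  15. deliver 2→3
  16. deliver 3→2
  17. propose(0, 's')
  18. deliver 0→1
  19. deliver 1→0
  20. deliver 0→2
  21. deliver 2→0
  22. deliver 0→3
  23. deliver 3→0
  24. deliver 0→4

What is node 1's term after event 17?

1. timeout(0):  <0:cand t1 ->
2. deliver 0→1:  <1:foll t1 ->
3. deliver 1→0:  nop
4. deliver 0→2:  <2:foll t1 ->
5. deliver 2→0:  <0:lead t1 ->
6. deliver 0→3:  <3:foll t1 ->
7. deliver 3→0:  nop
8. propose(2,'z'):  nop
9. deliver 2→4:  nop
10. deliver 4→2:  nop
11. deliver 2→0:  nop
12. deliver 0→2:  nop
13. deliver 2→1:  nop
14. deliver 1→2:  nop
15. deliver 2→3:  nop
16. deliver 3→2:  nop
17. propose(0,'s'):  <0:lead t1 s>

1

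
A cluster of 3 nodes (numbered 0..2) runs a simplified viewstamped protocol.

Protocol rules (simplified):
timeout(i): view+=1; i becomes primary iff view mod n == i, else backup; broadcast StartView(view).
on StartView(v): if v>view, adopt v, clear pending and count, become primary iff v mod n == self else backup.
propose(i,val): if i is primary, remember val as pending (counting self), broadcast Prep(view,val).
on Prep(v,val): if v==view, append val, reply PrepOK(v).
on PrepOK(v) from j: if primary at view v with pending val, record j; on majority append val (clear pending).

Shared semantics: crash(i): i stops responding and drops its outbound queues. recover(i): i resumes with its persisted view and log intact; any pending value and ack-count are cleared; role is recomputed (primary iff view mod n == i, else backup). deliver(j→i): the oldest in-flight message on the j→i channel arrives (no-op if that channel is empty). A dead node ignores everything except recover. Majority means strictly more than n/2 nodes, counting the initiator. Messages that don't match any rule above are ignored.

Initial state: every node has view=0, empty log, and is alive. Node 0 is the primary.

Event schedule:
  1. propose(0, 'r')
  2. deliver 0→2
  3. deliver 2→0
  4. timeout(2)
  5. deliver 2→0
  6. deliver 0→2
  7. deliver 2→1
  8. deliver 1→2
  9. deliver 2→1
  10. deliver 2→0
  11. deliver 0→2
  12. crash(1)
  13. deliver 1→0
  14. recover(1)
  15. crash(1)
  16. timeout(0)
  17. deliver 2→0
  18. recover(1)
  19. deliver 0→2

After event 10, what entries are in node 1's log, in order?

after 1 — propose(0,'r'): ·
after 2 — deliver 0→2: n2:back/v0/[r]
after 3 — deliver 2→0: n0:prim/v0/[r]
after 4 — timeout(2): n2:back/v1/[r]
after 5 — deliver 2→0: n0:back/v1/[r]
after 6 — deliver 0→2: ·
after 7 — deliver 2→1: n1:prim/v1/[-]
after 8 — deliver 1→2: ·
after 9 — deliver 2→1: ·
after 10 — deliver 2→0: ·

empty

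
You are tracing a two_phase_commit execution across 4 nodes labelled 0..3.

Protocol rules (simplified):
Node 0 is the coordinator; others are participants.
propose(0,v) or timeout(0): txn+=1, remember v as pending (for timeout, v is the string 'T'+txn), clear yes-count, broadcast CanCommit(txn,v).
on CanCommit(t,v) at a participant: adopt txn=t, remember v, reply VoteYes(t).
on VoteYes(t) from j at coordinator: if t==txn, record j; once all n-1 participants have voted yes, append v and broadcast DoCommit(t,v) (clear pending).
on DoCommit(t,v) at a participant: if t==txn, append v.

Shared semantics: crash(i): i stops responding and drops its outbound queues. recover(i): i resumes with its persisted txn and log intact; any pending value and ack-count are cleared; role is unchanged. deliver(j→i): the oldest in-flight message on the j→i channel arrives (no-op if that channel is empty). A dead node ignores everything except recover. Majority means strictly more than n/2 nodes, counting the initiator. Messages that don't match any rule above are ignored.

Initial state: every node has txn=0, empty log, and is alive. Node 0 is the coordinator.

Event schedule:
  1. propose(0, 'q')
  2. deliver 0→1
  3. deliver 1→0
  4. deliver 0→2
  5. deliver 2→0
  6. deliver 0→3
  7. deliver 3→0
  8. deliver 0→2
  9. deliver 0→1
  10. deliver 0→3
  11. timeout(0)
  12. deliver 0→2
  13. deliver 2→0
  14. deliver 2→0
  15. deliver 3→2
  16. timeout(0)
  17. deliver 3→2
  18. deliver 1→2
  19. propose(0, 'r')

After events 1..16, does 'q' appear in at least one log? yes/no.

yes

1. propose(0,'q'):  <0:coor t1 ->
2. deliver 0→1:  <1:part t1 ->
3. deliver 1→0:  nop
4. deliver 0→2:  <2:part t1 ->
5. deliver 2→0:  nop
6. deliver 0→3:  <3:part t1 ->
7. deliver 3→0:  <0:coor t1 q>
8. deliver 0→2:  <2:part t1 q>
9. deliver 0→1:  <1:part t1 q>
10. deliver 0→3:  <3:part t1 q>
11. timeout(0):  <0:coor t2 q>
12. deliver 0→2:  <2:part t2 q>
13. deliver 2→0:  nop
14. deliver 2→0:  nop
15. deliver 3→2:  nop
16. timeout(0):  <0:coor t3 q>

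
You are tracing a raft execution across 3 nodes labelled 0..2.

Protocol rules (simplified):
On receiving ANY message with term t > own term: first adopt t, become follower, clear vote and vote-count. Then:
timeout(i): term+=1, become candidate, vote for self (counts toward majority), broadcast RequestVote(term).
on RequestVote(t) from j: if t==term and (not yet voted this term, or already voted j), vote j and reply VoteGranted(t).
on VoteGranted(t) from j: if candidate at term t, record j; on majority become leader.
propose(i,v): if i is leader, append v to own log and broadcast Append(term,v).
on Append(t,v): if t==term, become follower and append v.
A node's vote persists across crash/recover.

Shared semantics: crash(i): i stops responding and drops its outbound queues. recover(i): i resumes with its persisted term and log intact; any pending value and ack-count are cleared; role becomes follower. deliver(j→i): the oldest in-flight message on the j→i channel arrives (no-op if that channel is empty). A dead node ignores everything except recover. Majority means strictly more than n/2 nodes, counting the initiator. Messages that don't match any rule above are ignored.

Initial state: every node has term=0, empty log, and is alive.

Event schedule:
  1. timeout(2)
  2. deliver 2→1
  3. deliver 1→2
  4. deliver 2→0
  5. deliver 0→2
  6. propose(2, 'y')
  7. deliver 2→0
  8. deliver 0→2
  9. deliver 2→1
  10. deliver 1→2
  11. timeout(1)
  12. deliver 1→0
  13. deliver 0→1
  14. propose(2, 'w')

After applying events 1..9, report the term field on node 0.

1

e1 timeout(2): 2[cand,t=1,-]
e2 deliver 2→1: 1[foll,t=1,-]
e3 deliver 1→2: 2[lead,t=1,-]
e4 deliver 2→0: 0[foll,t=1,-]
e5 deliver 0→2: ·
e6 propose(2,'y'): 2[lead,t=1,y]
e7 deliver 2→0: 0[foll,t=1,y]
e8 deliver 0→2: ·
e9 deliver 2→1: 1[foll,t=1,y]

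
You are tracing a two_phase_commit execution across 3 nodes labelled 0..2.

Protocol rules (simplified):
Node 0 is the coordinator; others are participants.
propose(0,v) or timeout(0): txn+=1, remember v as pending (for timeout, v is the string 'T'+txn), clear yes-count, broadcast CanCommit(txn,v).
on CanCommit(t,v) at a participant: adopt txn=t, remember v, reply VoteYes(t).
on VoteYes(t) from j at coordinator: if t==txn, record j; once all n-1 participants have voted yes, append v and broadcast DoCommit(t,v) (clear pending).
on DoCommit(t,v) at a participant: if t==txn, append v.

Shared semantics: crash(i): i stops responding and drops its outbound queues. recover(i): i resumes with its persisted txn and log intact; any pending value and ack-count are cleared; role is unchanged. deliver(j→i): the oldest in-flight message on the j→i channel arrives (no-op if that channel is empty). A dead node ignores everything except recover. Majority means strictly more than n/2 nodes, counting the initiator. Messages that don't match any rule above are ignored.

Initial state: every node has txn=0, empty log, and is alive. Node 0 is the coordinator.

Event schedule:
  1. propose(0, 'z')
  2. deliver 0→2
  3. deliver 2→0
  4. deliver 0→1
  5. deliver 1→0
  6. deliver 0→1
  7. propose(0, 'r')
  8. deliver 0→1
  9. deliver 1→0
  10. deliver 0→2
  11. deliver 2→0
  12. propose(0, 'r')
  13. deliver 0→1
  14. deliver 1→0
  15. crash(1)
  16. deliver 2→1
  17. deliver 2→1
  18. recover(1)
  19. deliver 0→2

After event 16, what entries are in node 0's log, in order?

z

e1 propose(0,'z'): 0[coor,t=1,-]
e2 deliver 0→2: 2[part,t=1,-]
e3 deliver 2→0: ·
e4 deliver 0→1: 1[part,t=1,-]
e5 deliver 1→0: 0[coor,t=1,z]
e6 deliver 0→1: 1[part,t=1,z]
e7 propose(0,'r'): 0[coor,t=2,z]
e8 deliver 0→1: 1[part,t=2,z]
e9 deliver 1→0: ·
e10 deliver 0→2: 2[part,t=1,z]
e11 deliver 2→0: ·
e12 propose(0,'r'): 0[coor,t=3,z]
e13 deliver 0→1: 1[part,t=3,z]
e14 deliver 1→0: ·
e15 crash(1): 1[✗part,t=3,z]
e16 deliver 2→1: ·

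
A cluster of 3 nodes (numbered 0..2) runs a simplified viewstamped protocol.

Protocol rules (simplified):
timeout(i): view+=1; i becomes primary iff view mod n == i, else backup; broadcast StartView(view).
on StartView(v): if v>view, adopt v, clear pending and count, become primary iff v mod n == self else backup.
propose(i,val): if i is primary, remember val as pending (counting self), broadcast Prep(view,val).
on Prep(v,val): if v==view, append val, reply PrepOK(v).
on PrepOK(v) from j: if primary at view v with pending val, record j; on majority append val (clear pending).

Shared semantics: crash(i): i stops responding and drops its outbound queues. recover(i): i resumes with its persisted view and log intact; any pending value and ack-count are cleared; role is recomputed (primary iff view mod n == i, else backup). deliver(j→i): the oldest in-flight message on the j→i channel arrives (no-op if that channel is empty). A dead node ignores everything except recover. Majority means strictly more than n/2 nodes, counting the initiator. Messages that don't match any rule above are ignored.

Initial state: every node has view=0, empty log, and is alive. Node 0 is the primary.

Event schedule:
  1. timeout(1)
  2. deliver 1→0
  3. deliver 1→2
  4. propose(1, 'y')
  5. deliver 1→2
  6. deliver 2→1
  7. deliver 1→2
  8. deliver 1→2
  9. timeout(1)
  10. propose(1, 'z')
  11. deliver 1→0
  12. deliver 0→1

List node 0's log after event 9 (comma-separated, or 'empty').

empty

1. timeout(1):  <1:prim v1 ->
2. deliver 1→0:  <0:back v1 ->
3. deliver 1→2:  <2:back v1 ->
4. propose(1,'y'):  nop
5. deliver 1→2:  <2:back v1 y>
6. deliver 2→1:  <1:prim v1 y>
7. deliver 1→2:  nop
8. deliver 1→2:  nop
9. timeout(1):  <1:back v2 y>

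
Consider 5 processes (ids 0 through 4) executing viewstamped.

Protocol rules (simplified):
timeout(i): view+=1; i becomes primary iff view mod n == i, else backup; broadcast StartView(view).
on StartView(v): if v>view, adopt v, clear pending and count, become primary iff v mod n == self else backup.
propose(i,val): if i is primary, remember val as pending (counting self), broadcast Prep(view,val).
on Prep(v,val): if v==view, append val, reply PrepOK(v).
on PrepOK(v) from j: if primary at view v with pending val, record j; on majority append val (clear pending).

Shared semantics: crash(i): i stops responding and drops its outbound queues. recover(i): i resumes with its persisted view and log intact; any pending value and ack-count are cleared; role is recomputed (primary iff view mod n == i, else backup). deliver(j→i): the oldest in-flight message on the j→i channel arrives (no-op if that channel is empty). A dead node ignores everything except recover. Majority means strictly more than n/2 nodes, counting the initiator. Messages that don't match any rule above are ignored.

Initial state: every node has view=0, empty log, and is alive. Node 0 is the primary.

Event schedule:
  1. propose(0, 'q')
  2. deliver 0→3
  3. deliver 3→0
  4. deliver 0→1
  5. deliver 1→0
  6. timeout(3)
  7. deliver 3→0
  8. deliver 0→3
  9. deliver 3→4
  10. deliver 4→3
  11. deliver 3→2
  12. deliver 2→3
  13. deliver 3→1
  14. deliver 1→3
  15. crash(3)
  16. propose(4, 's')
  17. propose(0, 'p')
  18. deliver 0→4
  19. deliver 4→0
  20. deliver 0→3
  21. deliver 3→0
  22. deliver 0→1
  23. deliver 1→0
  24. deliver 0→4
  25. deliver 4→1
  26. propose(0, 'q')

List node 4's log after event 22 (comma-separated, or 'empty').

e1 propose(0,'q'): ·
e2 deliver 0→3: 3[back,v=0,q]
e3 deliver 3→0: ·
e4 deliver 0→1: 1[back,v=0,q]
e5 deliver 1→0: 0[prim,v=0,q]
e6 timeout(3): 3[back,v=1,q]
e7 deliver 3→0: 0[back,v=1,q]
e8 deliver 0→3: ·
e9 deliver 3→4: 4[back,v=1,-]
e10 deliver 4→3: ·
e11 deliver 3→2: 2[back,v=1,-]
e12 deliver 2→3: ·
e13 deliver 3→1: 1[prim,v=1,q]
e14 deliver 1→3: ·
e15 crash(3): 3[✗back,v=1,q]
e16 propose(4,'s'): ·
e17 propose(0,'p'): ·
e18 deliver 0→4: ·
e19 deliver 4→0: ·
e20 deliver 0→3: ·
e21 deliver 3→0: ·
e22 deliver 0→1: ·

empty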